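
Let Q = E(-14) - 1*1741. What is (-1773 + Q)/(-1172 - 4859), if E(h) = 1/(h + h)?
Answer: 98393/168868 ≈ 0.58266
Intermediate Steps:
E(h) = 1/(2*h)
Q = -48749/28 (Q = (1/2)/(-14) - 1*1741 = (1/2)*(-1/14) - 1741 = -1/28 - 1741 = -48749/28 ≈ -1741.0)
(-1773 + Q)/(-1172 - 4859) = (-1773 - 48749/28)/(-1172 - 4859) = -98393/28/(-6031) = -98393/28*(-1/6031) = 98393/168868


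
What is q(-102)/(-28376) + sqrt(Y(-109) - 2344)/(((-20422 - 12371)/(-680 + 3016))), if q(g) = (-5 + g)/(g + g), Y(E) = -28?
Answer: -107/5788704 - 4672*I*sqrt(593)/32793 ≈ -1.8484e-5 - 3.4694*I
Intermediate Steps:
q(g) = (-5 + g)/(2*g) (q(g) = (-5 + g)/((2*g)) = (1/(2*g))*(-5 + g) = (-5 + g)/(2*g))
q(-102)/(-28376) + sqrt(Y(-109) - 2344)/(((-20422 - 12371)/(-680 + 3016))) = ((1/2)*(-5 - 102)/(-102))/(-28376) + sqrt(-28 - 2344)/(((-20422 - 12371)/(-680 + 3016))) = ((1/2)*(-1/102)*(-107))*(-1/28376) + sqrt(-2372)/((-32793/2336)) = (107/204)*(-1/28376) + (2*I*sqrt(593))/((-32793*1/2336)) = -107/5788704 + (2*I*sqrt(593))/(-32793/2336) = -107/5788704 + (2*I*sqrt(593))*(-2336/32793) = -107/5788704 - 4672*I*sqrt(593)/32793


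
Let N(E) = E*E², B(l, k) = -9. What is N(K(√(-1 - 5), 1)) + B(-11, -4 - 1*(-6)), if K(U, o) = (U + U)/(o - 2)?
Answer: -9 + 48*I*√6 ≈ -9.0 + 117.58*I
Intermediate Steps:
K(U, o) = 2*U/(-2 + o) (K(U, o) = (2*U)/(-2 + o) = 2*U/(-2 + o))
N(E) = E³
N(K(√(-1 - 5), 1)) + B(-11, -4 - 1*(-6)) = (2*√(-1 - 5)/(-2 + 1))³ - 9 = (2*√(-6)/(-1))³ - 9 = (2*(I*√6)*(-1))³ - 9 = (-2*I*√6)³ - 9 = 48*I*√6 - 9 = -9 + 48*I*√6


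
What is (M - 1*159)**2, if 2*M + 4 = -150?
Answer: 55696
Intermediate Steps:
M = -77 (M = -2 + (1/2)*(-150) = -2 - 75 = -77)
(M - 1*159)**2 = (-77 - 1*159)**2 = (-77 - 159)**2 = (-236)**2 = 55696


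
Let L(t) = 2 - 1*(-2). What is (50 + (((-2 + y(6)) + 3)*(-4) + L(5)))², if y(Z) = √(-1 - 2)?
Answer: 2452 - 400*I*√3 ≈ 2452.0 - 692.82*I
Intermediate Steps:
L(t) = 4 (L(t) = 2 + 2 = 4)
y(Z) = I*√3 (y(Z) = √(-3) = I*√3)
(50 + (((-2 + y(6)) + 3)*(-4) + L(5)))² = (50 + (((-2 + I*√3) + 3)*(-4) + 4))² = (50 + ((1 + I*√3)*(-4) + 4))² = (50 + ((-4 - 4*I*√3) + 4))² = (50 - 4*I*√3)²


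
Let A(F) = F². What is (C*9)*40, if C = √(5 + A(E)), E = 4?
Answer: 360*√21 ≈ 1649.7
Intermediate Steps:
C = √21 (C = √(5 + 4²) = √(5 + 16) = √21 ≈ 4.5826)
(C*9)*40 = (√21*9)*40 = (9*√21)*40 = 360*√21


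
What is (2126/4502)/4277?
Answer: 1063/9627527 ≈ 0.00011041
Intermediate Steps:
(2126/4502)/4277 = (2126*(1/4502))*(1/4277) = (1063/2251)*(1/4277) = 1063/9627527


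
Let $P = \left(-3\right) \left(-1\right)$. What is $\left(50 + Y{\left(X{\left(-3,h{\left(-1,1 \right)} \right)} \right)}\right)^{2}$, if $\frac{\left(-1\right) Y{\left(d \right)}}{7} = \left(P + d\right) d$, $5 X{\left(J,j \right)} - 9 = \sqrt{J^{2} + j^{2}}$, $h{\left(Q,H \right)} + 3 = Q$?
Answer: $\frac{2534464}{625} \approx 4055.1$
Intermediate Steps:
$h{\left(Q,H \right)} = -3 + Q$
$P = 3$
$X{\left(J,j \right)} = \frac{9}{5} + \frac{\sqrt{J^{2} + j^{2}}}{5}$
$Y{\left(d \right)} = - 7 d \left(3 + d\right)$ ($Y{\left(d \right)} = - 7 \left(3 + d\right) d = - 7 d \left(3 + d\right)$)
$\left(50 + Y{\left(X{\left(-3,h{\left(-1,1 \right)} \right)} \right)}\right)^{2} = \left(50 - 7 \left(\frac{9}{5} + \frac{\sqrt{\left(-3\right)^{2} + \left(-3 - 1\right)^{2}}}{5}\right) \left(3 + \left(\frac{9}{5} + \frac{\sqrt{\left(-3\right)^{2} + \left(-3 - 1\right)^{2}}}{5}\right)\right)\right)^{2} = \left(50 - 7 \left(\frac{9}{5} + \frac{\sqrt{9 + \left(-4\right)^{2}}}{5}\right) \left(3 + \left(\frac{9}{5} + \frac{\sqrt{9 + \left(-4\right)^{2}}}{5}\right)\right)\right)^{2} = \left(50 - 7 \left(\frac{9}{5} + \frac{\sqrt{9 + 16}}{5}\right) \left(3 + \left(\frac{9}{5} + \frac{\sqrt{9 + 16}}{5}\right)\right)\right)^{2} = \left(50 - 7 \left(\frac{9}{5} + \frac{\sqrt{25}}{5}\right) \left(3 + \left(\frac{9}{5} + \frac{\sqrt{25}}{5}\right)\right)\right)^{2} = \left(50 - 7 \left(\frac{9}{5} + \frac{1}{5} \cdot 5\right) \left(3 + \left(\frac{9}{5} + \frac{1}{5} \cdot 5\right)\right)\right)^{2} = \left(50 - 7 \left(\frac{9}{5} + 1\right) \left(3 + \left(\frac{9}{5} + 1\right)\right)\right)^{2} = \left(50 - \frac{98 \left(3 + \frac{14}{5}\right)}{5}\right)^{2} = \left(50 - \frac{98}{5} \cdot \frac{29}{5}\right)^{2} = \left(50 - \frac{2842}{25}\right)^{2} = \left(- \frac{1592}{25}\right)^{2} = \frac{2534464}{625}$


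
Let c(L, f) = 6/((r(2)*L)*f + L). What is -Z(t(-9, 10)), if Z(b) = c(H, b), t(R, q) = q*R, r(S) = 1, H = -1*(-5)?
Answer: 6/445 ≈ 0.013483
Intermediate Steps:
H = 5
t(R, q) = R*q
c(L, f) = 6/(L + L*f) (c(L, f) = 6/((1*L)*f + L) = 6/(L*f + L) = 6/(L + L*f))
Z(b) = 6/(5*(1 + b))
-Z(t(-9, 10)) = -6/(5*(1 - 9*10)) = -6/(5*(1 - 90)) = -6/(5*(-89)) = -6*(-1)/(5*89) = -1*(-6/445) = 6/445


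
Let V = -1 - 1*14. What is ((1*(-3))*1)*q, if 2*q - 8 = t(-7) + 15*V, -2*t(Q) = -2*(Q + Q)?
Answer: 693/2 ≈ 346.50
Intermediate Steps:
t(Q) = 2*Q (t(Q) = -(-1)*(Q + Q) = -(-1)*2*Q = -(-2)*Q = 2*Q)
V = -15 (V = -1 - 14 = -15)
q = -231/2 (q = 4 + (2*(-7) + 15*(-15))/2 = 4 + (-14 - 225)/2 = 4 + (½)*(-239) = 4 - 239/2 = -231/2 ≈ -115.50)
((1*(-3))*1)*q = ((1*(-3))*1)*(-231/2) = -3*1*(-231/2) = -3*(-231/2) = 693/2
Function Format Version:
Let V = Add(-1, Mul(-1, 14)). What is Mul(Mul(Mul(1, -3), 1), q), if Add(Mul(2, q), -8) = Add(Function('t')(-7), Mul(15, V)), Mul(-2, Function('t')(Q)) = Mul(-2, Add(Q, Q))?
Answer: Rational(693, 2) ≈ 346.50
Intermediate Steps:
Function('t')(Q) = Mul(2, Q) (Function('t')(Q) = Mul(Rational(-1, 2), Mul(-2, Add(Q, Q))) = Mul(Rational(-1, 2), Mul(-2, Mul(2, Q))) = Mul(Rational(-1, 2), Mul(-4, Q)) = Mul(2, Q))
V = -15 (V = Add(-1, -14) = -15)
q = Rational(-231, 2) (q = Add(4, Mul(Rational(1, 2), Add(Mul(2, -7), Mul(15, -15)))) = Add(4, Mul(Rational(1, 2), Add(-14, -225))) = Add(4, Mul(Rational(1, 2), -239)) = Add(4, Rational(-239, 2)) = Rational(-231, 2) ≈ -115.50)
Mul(Mul(Mul(1, -3), 1), q) = Mul(Mul(Mul(1, -3), 1), Rational(-231, 2)) = Mul(Mul(-3, 1), Rational(-231, 2)) = Mul(-3, Rational(-231, 2)) = Rational(693, 2)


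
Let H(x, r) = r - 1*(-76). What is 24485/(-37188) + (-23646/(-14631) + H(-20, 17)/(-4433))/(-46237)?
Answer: -789589392549455/1199171403231516 ≈ -0.65845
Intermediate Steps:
H(x, r) = 76 + r (H(x, r) = r + 76 = 76 + r)
24485/(-37188) + (-23646/(-14631) + H(-20, 17)/(-4433))/(-46237) = 24485/(-37188) + (-23646/(-14631) + (76 + 17)/(-4433))/(-46237) = 24485*(-1/37188) + (-23646*(-1/14631) + 93*(-1/4433))*(-1/46237) = -24485/37188 + (7882/4877 - 3/143)*(-1/46237) = -24485/37188 + (1112495/697411)*(-1/46237) = -24485/37188 - 1112495/32246192407 = -789589392549455/1199171403231516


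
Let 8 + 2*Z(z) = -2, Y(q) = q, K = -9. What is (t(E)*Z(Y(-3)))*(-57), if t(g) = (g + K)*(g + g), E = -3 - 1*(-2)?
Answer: 5700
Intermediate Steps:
Z(z) = -5 (Z(z) = -4 + (½)*(-2) = -4 - 1 = -5)
E = -1 (E = -3 + 2 = -1)
t(g) = 2*g*(-9 + g) (t(g) = (g - 9)*(g + g) = (-9 + g)*(2*g) = 2*g*(-9 + g))
(t(E)*Z(Y(-3)))*(-57) = ((2*(-1)*(-9 - 1))*(-5))*(-57) = ((2*(-1)*(-10))*(-5))*(-57) = (20*(-5))*(-57) = -100*(-57) = 5700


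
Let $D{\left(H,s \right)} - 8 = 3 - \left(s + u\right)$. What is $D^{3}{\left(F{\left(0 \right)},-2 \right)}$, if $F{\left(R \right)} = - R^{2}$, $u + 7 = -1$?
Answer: $9261$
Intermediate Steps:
$u = -8$ ($u = -7 - 1 = -8$)
$D{\left(H,s \right)} = 19 - s$ ($D{\left(H,s \right)} = 8 - \left(-11 + s\right) = 19 - s$)
$D^{3}{\left(F{\left(0 \right)},-2 \right)} = \left(19 - -2\right)^{3} = \left(19 + 2\right)^{3} = 21^{3} = 9261$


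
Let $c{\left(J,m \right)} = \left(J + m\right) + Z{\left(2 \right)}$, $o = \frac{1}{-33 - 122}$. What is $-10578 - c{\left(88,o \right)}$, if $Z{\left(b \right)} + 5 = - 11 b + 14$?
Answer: $- \frac{1651214}{155} \approx -10653.0$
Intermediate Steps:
$Z{\left(b \right)} = 9 - 11 b$ ($Z{\left(b \right)} = -5 - \left(-14 + 11 b\right) = 9 - 11 b$)
$o = - \frac{1}{155}$ ($o = \frac{1}{-155} = - \frac{1}{155} \approx -0.0064516$)
$c{\left(J,m \right)} = -13 + J + m$ ($c{\left(J,m \right)} = \left(J + m\right) + \left(9 - 22\right) = \left(J + m\right) - 13 = -13 + J + m$)
$-10578 - c{\left(88,o \right)} = -10578 - \left(-13 + 88 - \frac{1}{155}\right) = -10578 - \frac{11624}{155} = - \frac{1651214}{155}$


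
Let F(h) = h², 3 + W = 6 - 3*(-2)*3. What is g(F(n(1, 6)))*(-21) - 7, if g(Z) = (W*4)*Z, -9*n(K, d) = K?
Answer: -259/9 ≈ -28.778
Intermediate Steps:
n(K, d) = -K/9
W = 21 (W = -3 + (6 - 3*(-2)*3) = -3 + (6 + 6*3) = -3 + (6 + 18) = -3 + 24 = 21)
g(Z) = 84*Z (g(Z) = (21*4)*Z = 84*Z)
g(F(n(1, 6)))*(-21) - 7 = (84*(-⅑*1)²)*(-21) - 7 = (84*(-⅑)²)*(-21) - 7 = (84*(1/81))*(-21) - 7 = (28/27)*(-21) - 7 = -196/9 - 7 = -259/9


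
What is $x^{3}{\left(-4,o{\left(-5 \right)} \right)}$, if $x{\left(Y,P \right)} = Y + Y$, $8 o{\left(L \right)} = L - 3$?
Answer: $-512$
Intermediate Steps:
$o{\left(L \right)} = - \frac{3}{8} + \frac{L}{8}$ ($o{\left(L \right)} = \frac{L - 3}{8} = \frac{-3 + L}{8} = - \frac{3}{8} + \frac{L}{8}$)
$x{\left(Y,P \right)} = 2 Y$
$x^{3}{\left(-4,o{\left(-5 \right)} \right)} = \left(2 \left(-4\right)\right)^{3} = \left(-8\right)^{3} = -512$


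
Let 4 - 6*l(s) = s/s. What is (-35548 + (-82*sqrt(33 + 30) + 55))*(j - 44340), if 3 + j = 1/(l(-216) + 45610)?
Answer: 47856546448631/30407 + 331691049682*sqrt(7)/30407 ≈ 1.6027e+9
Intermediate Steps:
l(s) = 1/2 (l(s) = 2/3 - s/(6*s) = 2/3 - 1/6*1 = 2/3 - 1/6 = 1/2)
j = -273661/91221 (j = -3 + 1/(1/2 + 45610) = -3 + 1/(91221/2) = -3 + 2/91221 = -273661/91221 ≈ -3.0000)
(-35548 + (-82*sqrt(33 + 30) + 55))*(j - 44340) = (-35548 + (-82*sqrt(33 + 30) + 55))*(-273661/91221 - 44340) = (-35548 + (-246*sqrt(7) + 55))*(-4045012801/91221) = (-35548 + (55 - 246*sqrt(7)))*(-4045012801/91221) = (-35493 - 246*sqrt(7))*(-4045012801/91221) = 47856546448631/30407 + 331691049682*sqrt(7)/30407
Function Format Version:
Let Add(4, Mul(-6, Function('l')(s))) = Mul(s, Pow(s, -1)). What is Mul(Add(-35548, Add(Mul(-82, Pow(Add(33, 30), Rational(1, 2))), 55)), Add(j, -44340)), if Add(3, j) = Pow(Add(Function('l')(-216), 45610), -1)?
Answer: Add(Rational(47856546448631, 30407), Mul(Rational(331691049682, 30407), Pow(7, Rational(1, 2)))) ≈ 1.6027e+9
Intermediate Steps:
Function('l')(s) = Rational(1, 2) (Function('l')(s) = Add(Rational(2, 3), Mul(Rational(-1, 6), Mul(s, Pow(s, -1)))) = Add(Rational(2, 3), Mul(Rational(-1, 6), 1)) = Add(Rational(2, 3), Rational(-1, 6)) = Rational(1, 2))
j = Rational(-273661, 91221) (j = Add(-3, Pow(Add(Rational(1, 2), 45610), -1)) = Add(-3, Pow(Rational(91221, 2), -1)) = Add(-3, Rational(2, 91221)) = Rational(-273661, 91221) ≈ -3.0000)
Mul(Add(-35548, Add(Mul(-82, Pow(Add(33, 30), Rational(1, 2))), 55)), Add(j, -44340)) = Mul(Add(-35548, Add(Mul(-82, Pow(Add(33, 30), Rational(1, 2))), 55)), Add(Rational(-273661, 91221), -44340)) = Mul(Add(-35548, Add(Mul(-82, Pow(63, Rational(1, 2))), 55)), Rational(-4045012801, 91221)) = Mul(Add(-35548, Add(Mul(-82, Mul(3, Pow(7, Rational(1, 2)))), 55)), Rational(-4045012801, 91221)) = Mul(Add(-35548, Add(Mul(-246, Pow(7, Rational(1, 2))), 55)), Rational(-4045012801, 91221)) = Mul(Add(-35548, Add(55, Mul(-246, Pow(7, Rational(1, 2))))), Rational(-4045012801, 91221)) = Mul(Add(-35493, Mul(-246, Pow(7, Rational(1, 2)))), Rational(-4045012801, 91221)) = Add(Rational(47856546448631, 30407), Mul(Rational(331691049682, 30407), Pow(7, Rational(1, 2))))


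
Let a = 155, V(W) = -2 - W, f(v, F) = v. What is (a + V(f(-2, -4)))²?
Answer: 24025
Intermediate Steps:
(a + V(f(-2, -4)))² = (155 + (-2 - 1*(-2)))² = (155 + (-2 + 2))² = (155 + 0)² = 155² = 24025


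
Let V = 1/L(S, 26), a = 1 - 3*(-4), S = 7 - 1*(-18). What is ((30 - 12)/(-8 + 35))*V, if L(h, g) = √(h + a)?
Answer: √38/57 ≈ 0.10815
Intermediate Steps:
S = 25 (S = 7 + 18 = 25)
a = 13 (a = 1 + 12 = 13)
L(h, g) = √(13 + h) (L(h, g) = √(h + 13) = √(13 + h))
V = √38/38 (V = 1/(√(13 + 25)) = 1/(√38) = √38/38 ≈ 0.16222)
((30 - 12)/(-8 + 35))*V = ((30 - 12)/(-8 + 35))*(√38/38) = (18/27)*(√38/38) = (18*(1/27))*(√38/38) = 2*(√38/38)/3 = √38/57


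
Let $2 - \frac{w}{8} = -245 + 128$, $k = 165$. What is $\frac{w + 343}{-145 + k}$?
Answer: $\frac{259}{4} \approx 64.75$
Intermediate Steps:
$w = 952$ ($w = 16 - 8 \left(-245 + 128\right) = 16 - -936 = 16 + 936 = 952$)
$\frac{w + 343}{-145 + k} = \frac{952 + 343}{-145 + 165} = \frac{1295}{20} = 1295 \cdot \frac{1}{20} = \frac{259}{4}$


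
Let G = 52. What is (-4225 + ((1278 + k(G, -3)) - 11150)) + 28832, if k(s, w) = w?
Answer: 14732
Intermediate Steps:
(-4225 + ((1278 + k(G, -3)) - 11150)) + 28832 = (-4225 + ((1278 - 3) - 11150)) + 28832 = (-4225 + (1275 - 11150)) + 28832 = (-4225 - 9875) + 28832 = -14100 + 28832 = 14732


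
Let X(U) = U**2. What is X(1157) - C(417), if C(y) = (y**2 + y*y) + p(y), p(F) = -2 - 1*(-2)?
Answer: 990871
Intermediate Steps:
p(F) = 0 (p(F) = -2 + 2 = 0)
C(y) = 2*y**2 (C(y) = (y**2 + y*y) + 0 = (y**2 + y**2) + 0 = 2*y**2 + 0 = 2*y**2)
X(1157) - C(417) = 1157**2 - 2*417**2 = 1338649 - 2*173889 = 1338649 - 1*347778 = 1338649 - 347778 = 990871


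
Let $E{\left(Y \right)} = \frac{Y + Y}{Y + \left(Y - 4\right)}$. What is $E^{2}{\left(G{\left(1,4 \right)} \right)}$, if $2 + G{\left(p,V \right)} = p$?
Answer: $\frac{1}{9} \approx 0.11111$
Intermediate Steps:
$G{\left(p,V \right)} = -2 + p$
$E{\left(Y \right)} = \frac{2 Y}{-4 + 2 Y}$ ($E{\left(Y \right)} = \frac{2 Y}{Y + \left(Y - 4\right)} = \frac{2 Y}{Y + \left(-4 + Y\right)} = \frac{2 Y}{-4 + 2 Y}$)
$E^{2}{\left(G{\left(1,4 \right)} \right)} = \left(\frac{-2 + 1}{-2 + \left(-2 + 1\right)}\right)^{2} = \left(- \frac{1}{-2 - 1}\right)^{2} = \left(- \frac{1}{-3}\right)^{2} = \left(\left(-1\right) \left(- \frac{1}{3}\right)\right)^{2} = \left(\frac{1}{3}\right)^{2} = \frac{1}{9}$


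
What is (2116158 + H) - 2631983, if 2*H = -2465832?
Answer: -1748741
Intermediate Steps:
H = -1232916 (H = (½)*(-2465832) = -1232916)
(2116158 + H) - 2631983 = (2116158 - 1232916) - 2631983 = 883242 - 2631983 = -1748741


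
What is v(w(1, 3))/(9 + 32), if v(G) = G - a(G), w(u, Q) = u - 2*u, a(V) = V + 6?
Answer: -6/41 ≈ -0.14634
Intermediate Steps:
a(V) = 6 + V
w(u, Q) = -u
v(G) = -6 (v(G) = G - (6 + G) = G + (-6 - G) = -6)
v(w(1, 3))/(9 + 32) = -6/(9 + 32) = -6/41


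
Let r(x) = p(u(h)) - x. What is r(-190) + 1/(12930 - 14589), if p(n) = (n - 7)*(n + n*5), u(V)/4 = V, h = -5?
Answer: 5690369/1659 ≈ 3430.0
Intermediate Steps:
u(V) = 4*V
p(n) = 6*n*(-7 + n) (p(n) = (-7 + n)*(n + 5*n) = (-7 + n)*(6*n) = 6*n*(-7 + n))
r(x) = 3240 - x (r(x) = 6*(4*(-5))*(-7 + 4*(-5)) - x = 6*(-20)*(-7 - 20) - x = 6*(-20)*(-27) - x = 3240 - x)
r(-190) + 1/(12930 - 14589) = (3240 - 1*(-190)) + 1/(12930 - 14589) = (3240 + 190) + 1/(-1659) = 3430 - 1/1659 = 5690369/1659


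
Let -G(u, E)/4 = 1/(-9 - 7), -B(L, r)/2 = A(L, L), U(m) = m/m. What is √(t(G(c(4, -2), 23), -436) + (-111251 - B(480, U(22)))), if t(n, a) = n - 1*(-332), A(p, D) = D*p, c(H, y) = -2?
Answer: 5*√55981/2 ≈ 591.51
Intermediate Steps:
U(m) = 1
B(L, r) = -2*L² (B(L, r) = -2*L*L = -2*L²)
G(u, E) = ¼ (G(u, E) = -4/(-9 - 7) = -4/(-16) = -4*(-1/16) = ¼)
t(n, a) = 332 + n (t(n, a) = n + 332 = 332 + n)
√(t(G(c(4, -2), 23), -436) + (-111251 - B(480, U(22)))) = √((332 + ¼) + (-111251 - (-2)*480²)) = √(1329/4 + (-111251 - (-2)*230400)) = √(1329/4 + (-111251 - 1*(-460800))) = √(1329/4 + (-111251 + 460800)) = √(1329/4 + 349549) = √(1399525/4) = 5*√55981/2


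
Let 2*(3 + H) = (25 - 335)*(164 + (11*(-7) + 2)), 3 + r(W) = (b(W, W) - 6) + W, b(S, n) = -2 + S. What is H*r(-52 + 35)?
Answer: 620910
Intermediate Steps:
r(W) = -11 + 2*W (r(W) = -3 + (((-2 + W) - 6) + W) = -3 + ((-8 + W) + W) = -3 + (-8 + 2*W) = -11 + 2*W)
H = -13798 (H = -3 + ((25 - 335)*(164 + (11*(-7) + 2)))/2 = -3 + (-310*(164 + (-77 + 2)))/2 = -3 + (-310*(164 - 75))/2 = -3 + (-310*89)/2 = -3 + (1/2)*(-27590) = -3 - 13795 = -13798)
H*r(-52 + 35) = -13798*(-11 + 2*(-52 + 35)) = -13798*(-11 + 2*(-17)) = -13798*(-11 - 34) = -13798*(-45) = 620910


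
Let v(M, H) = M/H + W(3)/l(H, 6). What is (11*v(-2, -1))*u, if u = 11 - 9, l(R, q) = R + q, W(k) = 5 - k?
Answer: 264/5 ≈ 52.800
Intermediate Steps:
u = 2
v(M, H) = 2/(6 + H) + M/H (v(M, H) = M/H + (5 - 1*3)/(H + 6) = M/H + (5 - 3)/(6 + H) = M/H + 2/(6 + H) = 2/(6 + H) + M/H)
(11*v(-2, -1))*u = (11*(2/(6 - 1) - 2/(-1)))*2 = (11*(2/5 - 2*(-1)))*2 = (11*(2*(1/5) + 2))*2 = (11*(2/5 + 2))*2 = (11*(12/5))*2 = (132/5)*2 = 264/5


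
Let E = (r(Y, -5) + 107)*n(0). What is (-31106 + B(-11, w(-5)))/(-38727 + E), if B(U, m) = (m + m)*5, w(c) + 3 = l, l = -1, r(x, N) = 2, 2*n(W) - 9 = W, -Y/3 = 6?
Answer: 716/879 ≈ 0.81456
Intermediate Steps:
Y = -18 (Y = -3*6 = -18)
n(W) = 9/2 + W/2
w(c) = -4 (w(c) = -3 - 1 = -4)
E = 981/2 (E = (2 + 107)*(9/2 + (½)*0) = 109*(9/2 + 0) = 109*(9/2) = 981/2 ≈ 490.50)
B(U, m) = 10*m (B(U, m) = (2*m)*5 = 10*m)
(-31106 + B(-11, w(-5)))/(-38727 + E) = (-31106 + 10*(-4))/(-38727 + 981/2) = (-31106 - 40)/(-76473/2) = -31146*(-2/76473) = 716/879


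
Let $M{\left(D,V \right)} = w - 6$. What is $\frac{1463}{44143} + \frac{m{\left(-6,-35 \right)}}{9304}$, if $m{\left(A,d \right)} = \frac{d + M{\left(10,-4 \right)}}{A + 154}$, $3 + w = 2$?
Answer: $\frac{91485695}{2762934448} \approx 0.033112$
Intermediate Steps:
$w = -1$ ($w = -3 + 2 = -1$)
$M{\left(D,V \right)} = -7$ ($M{\left(D,V \right)} = -1 - 6 = -7$)
$m{\left(A,d \right)} = \frac{-7 + d}{154 + A}$ ($m{\left(A,d \right)} = \frac{d - 7}{A + 154} = \frac{-7 + d}{154 + A}$)
$\frac{1463}{44143} + \frac{m{\left(-6,-35 \right)}}{9304} = \frac{1463}{44143} + \frac{\frac{1}{154 - 6} \left(-7 - 35\right)}{9304} = 1463 \cdot \frac{1}{44143} + \frac{1}{148} \left(-42\right) \frac{1}{9304} = \frac{133}{4013} + \frac{1}{148} \left(-42\right) \frac{1}{9304} = \frac{133}{4013} - \frac{21}{688496} = \frac{91485695}{2762934448}$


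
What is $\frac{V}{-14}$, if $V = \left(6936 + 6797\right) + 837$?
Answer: $- \frac{7285}{7} \approx -1040.7$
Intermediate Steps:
$V = 14570$ ($V = 13733 + 837 = 14570$)
$\frac{V}{-14} = \frac{14570}{-14} = 14570 \left(- \frac{1}{14}\right) = - \frac{7285}{7}$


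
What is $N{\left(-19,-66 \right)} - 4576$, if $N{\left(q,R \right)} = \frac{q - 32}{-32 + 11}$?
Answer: $- \frac{32015}{7} \approx -4573.6$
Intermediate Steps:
$N{\left(q,R \right)} = \frac{32}{21} - \frac{q}{21}$ ($N{\left(q,R \right)} = \frac{-32 + q}{-21} = \left(-32 + q\right) \left(- \frac{1}{21}\right) = \frac{32}{21} - \frac{q}{21}$)
$N{\left(-19,-66 \right)} - 4576 = \left(\frac{32}{21} - - \frac{19}{21}\right) - 4576 = \left(\frac{32}{21} + \frac{19}{21}\right) - 4576 = \frac{17}{7} - 4576 = - \frac{32015}{7}$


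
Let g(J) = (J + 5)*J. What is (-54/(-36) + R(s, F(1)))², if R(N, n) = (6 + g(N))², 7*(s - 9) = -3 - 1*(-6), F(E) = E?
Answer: 9387750193502409/23059204 ≈ 4.0712e+8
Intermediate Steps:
g(J) = J*(5 + J) (g(J) = (5 + J)*J = J*(5 + J))
s = 66/7 (s = 9 + (-3 - 1*(-6))/7 = 9 + (-3 + 6)/7 = 9 + (⅐)*3 = 9 + 3/7 = 66/7 ≈ 9.4286)
R(N, n) = (6 + N*(5 + N))²
(-54/(-36) + R(s, F(1)))² = (-54/(-36) + (6 + 66*(5 + 66/7)/7)²)² = (-54*(-1/36) + (6 + (66/7)*(101/7))²)² = (3/2 + (6 + 6666/49)²)² = (3/2 + (6960/49)²)² = (3/2 + 48441600/2401)² = (96890403/4802)² = 9387750193502409/23059204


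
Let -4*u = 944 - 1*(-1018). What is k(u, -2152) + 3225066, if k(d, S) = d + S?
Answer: 6444847/2 ≈ 3.2224e+6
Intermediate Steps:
u = -981/2 (u = -(944 - 1*(-1018))/4 = -(944 + 1018)/4 = -¼*1962 = -981/2 ≈ -490.50)
k(d, S) = S + d
k(u, -2152) + 3225066 = (-2152 - 981/2) + 3225066 = -5285/2 + 3225066 = 6444847/2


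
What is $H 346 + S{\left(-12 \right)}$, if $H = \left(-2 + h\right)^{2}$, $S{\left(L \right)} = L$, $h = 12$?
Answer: $34588$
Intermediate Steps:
$H = 100$ ($H = \left(-2 + 12\right)^{2} = 10^{2} = 100$)
$H 346 + S{\left(-12 \right)} = 100 \cdot 346 - 12 = 34600 - 12 = 34588$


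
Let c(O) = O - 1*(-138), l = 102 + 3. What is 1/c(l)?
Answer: 1/243 ≈ 0.0041152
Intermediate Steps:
l = 105
c(O) = 138 + O (c(O) = O + 138 = 138 + O)
1/c(l) = 1/(138 + 105) = 1/243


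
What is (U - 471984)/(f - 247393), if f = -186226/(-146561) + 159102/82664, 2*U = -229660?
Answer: 3554719256303128/1498603139162893 ≈ 2.3720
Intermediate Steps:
U = -114830 (U = (½)*(-229660) = -114830)
f = 19356167143/6057659252 (f = -186226*(-1/146561) + 159102*(1/82664) = 186226/146561 + 79551/41332 = 19356167143/6057659252 ≈ 3.1953)
(U - 471984)/(f - 247393) = (-114830 - 471984)/(19356167143/6057659252 - 247393) = -586814/(-1498603139162893/6057659252) = -586814*(-6057659252/1498603139162893) = 3554719256303128/1498603139162893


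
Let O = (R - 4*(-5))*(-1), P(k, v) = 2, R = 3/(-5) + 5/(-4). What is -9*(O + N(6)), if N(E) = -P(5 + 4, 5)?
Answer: 3627/20 ≈ 181.35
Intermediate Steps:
R = -37/20 (R = 3*(-1/5) + 5*(-1/4) = -3/5 - 5/4 = -37/20 ≈ -1.8500)
N(E) = -2 (N(E) = -1*2 = -2)
O = -363/20 (O = (-37/20 - 4*(-5))*(-1) = (-37/20 + 20)*(-1) = (363/20)*(-1) = -363/20 ≈ -18.150)
-9*(O + N(6)) = -9*(-363/20 - 2) = -9*(-403/20) = 3627/20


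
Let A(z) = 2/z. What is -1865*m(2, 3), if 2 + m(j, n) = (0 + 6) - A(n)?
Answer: -18650/3 ≈ -6216.7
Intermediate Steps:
m(j, n) = 4 - 2/n (m(j, n) = -2 + ((0 + 6) - 2/n) = -2 + (6 - 2/n) = 4 - 2/n)
-1865*m(2, 3) = -1865*(4 - 2/3) = -1865*10/3 = -18650/3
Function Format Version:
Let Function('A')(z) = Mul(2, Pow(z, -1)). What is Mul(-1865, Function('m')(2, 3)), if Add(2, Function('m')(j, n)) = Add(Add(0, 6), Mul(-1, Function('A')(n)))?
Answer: Rational(-18650, 3) ≈ -6216.7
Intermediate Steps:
Function('m')(j, n) = Add(4, Mul(-2, Pow(n, -1))) (Function('m')(j, n) = Add(-2, Add(Add(0, 6), Mul(-1, Mul(2, Pow(n, -1))))) = Add(-2, Add(6, Mul(-2, Pow(n, -1)))) = Add(4, Mul(-2, Pow(n, -1))))
Mul(-1865, Function('m')(2, 3)) = Mul(-1865, Add(4, Mul(-2, Pow(3, -1)))) = Mul(-1865, Add(4, Mul(-2, Rational(1, 3)))) = Mul(-1865, Add(4, Rational(-2, 3))) = Mul(-1865, Rational(10, 3)) = Rational(-18650, 3)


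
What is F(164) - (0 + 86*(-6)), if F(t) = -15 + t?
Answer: 665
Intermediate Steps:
F(164) - (0 + 86*(-6)) = (-15 + 164) - (0 + 86*(-6)) = 149 - (0 - 516) = 149 - 1*(-516) = 149 + 516 = 665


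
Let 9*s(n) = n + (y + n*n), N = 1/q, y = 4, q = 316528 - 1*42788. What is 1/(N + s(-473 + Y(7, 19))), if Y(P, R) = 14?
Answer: 2463660/57547265249 ≈ 4.2811e-5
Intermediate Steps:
q = 273740 (q = 316528 - 42788 = 273740)
N = 1/273740 ≈ 3.6531e-6
s(n) = 4/9 + n/9 + n²/9 (s(n) = (n + (4 + n*n))/9 = (n + (4 + n²))/9 = (4 + n + n²)/9 = 4/9 + n/9 + n²/9)
1/(N + s(-473 + Y(7, 19))) = 1/(1/273740 + (4/9 + (-473 + 14)/9 + (-473 + 14)²/9)) = 1/(1/273740 + (4/9 + (⅑)*(-459) + (⅑)*(-459)²)) = 1/(1/273740 + (4/9 - 51 + (⅑)*210681)) = 1/(1/273740 + (4/9 - 51 + 23409)) = 1/(1/273740 + 210226/9) = 1/(57547265249/2463660) = 2463660/57547265249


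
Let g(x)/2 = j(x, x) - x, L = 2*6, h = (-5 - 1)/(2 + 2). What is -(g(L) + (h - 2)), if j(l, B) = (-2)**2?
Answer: 39/2 ≈ 19.500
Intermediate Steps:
j(l, B) = 4
h = -3/2 (h = -6/4 = -6*1/4 = -3/2 ≈ -1.5000)
L = 12
g(x) = 8 - 2*x (g(x) = 2*(4 - x) = 8 - 2*x)
-(g(L) + (h - 2)) = -((8 - 2*12) + (-3/2 - 2)) = -((8 - 24) - 7/2) = -(-16 - 7/2) = -1*(-39/2) = 39/2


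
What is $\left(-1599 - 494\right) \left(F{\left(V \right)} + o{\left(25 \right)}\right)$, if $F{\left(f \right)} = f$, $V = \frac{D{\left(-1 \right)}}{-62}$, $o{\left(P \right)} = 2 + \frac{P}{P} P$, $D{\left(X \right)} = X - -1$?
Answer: $-56511$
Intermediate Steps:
$D{\left(X \right)} = 1 + X$ ($D{\left(X \right)} = X + 1 = 1 + X$)
$o{\left(P \right)} = 2 + P$ ($o{\left(P \right)} = 2 + 1 P = 2 + P$)
$V = 0$ ($V = \frac{1 - 1}{-62} = 0 \left(- \frac{1}{62}\right) = 0$)
$\left(-1599 - 494\right) \left(F{\left(V \right)} + o{\left(25 \right)}\right) = \left(-1599 - 494\right) \left(0 + \left(2 + 25\right)\right) = - 2093 \left(0 + 27\right) = \left(-2093\right) 27 = -56511$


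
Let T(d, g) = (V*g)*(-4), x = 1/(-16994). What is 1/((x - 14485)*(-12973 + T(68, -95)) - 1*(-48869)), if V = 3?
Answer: 16994/2913619170589 ≈ 5.8326e-9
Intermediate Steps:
x = -1/16994 ≈ -5.8844e-5
T(d, g) = -12*g (T(d, g) = (3*g)*(-4) = -12*g)
1/((x - 14485)*(-12973 + T(68, -95)) - 1*(-48869)) = 1/((-1/16994 - 14485)*(-12973 - 12*(-95)) - 1*(-48869)) = 1/(-246158091*(-12973 + 1140)/16994 + 48869) = 1/(-246158091/16994*(-11833) + 48869) = 1/(2912788690803/16994 + 48869) = 1/(2913619170589/16994) = 16994/2913619170589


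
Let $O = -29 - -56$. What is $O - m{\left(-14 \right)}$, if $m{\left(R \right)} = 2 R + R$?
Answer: $69$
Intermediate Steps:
$m{\left(R \right)} = 3 R$
$O = 27$ ($O = -29 + 56 = 27$)
$O - m{\left(-14 \right)} = 27 - 3 \left(-14\right) = 27 - -42 = 27 + 42 = 69$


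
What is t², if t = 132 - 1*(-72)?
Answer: 41616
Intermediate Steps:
t = 204 (t = 132 + 72 = 204)
t² = 204² = 41616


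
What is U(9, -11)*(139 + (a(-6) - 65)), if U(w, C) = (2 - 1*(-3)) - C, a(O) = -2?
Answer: 1152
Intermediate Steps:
U(w, C) = 5 - C (U(w, C) = (2 + 3) - C = 5 - C)
U(9, -11)*(139 + (a(-6) - 65)) = (5 - 1*(-11))*(139 + (-2 - 65)) = (5 + 11)*(139 - 67) = 16*72 = 1152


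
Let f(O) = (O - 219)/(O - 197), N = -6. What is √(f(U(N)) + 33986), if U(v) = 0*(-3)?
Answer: √1319005817/197 ≈ 184.36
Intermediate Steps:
U(v) = 0
f(O) = (-219 + O)/(-197 + O)
√(f(U(N)) + 33986) = √((-219 + 0)/(-197 + 0) + 33986) = √(-219/(-197) + 33986) = √(-1/197*(-219) + 33986) = √(219/197 + 33986) = √(6695461/197) = √1319005817/197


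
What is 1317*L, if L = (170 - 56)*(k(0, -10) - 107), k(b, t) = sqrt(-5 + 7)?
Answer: -16064766 + 150138*sqrt(2) ≈ -1.5852e+7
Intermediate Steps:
k(b, t) = sqrt(2)
L = -12198 + 114*sqrt(2) (L = (170 - 56)*(sqrt(2) - 107) = 114*(-107 + sqrt(2)) = -12198 + 114*sqrt(2) ≈ -12037.)
1317*L = 1317*(-12198 + 114*sqrt(2)) = -16064766 + 150138*sqrt(2)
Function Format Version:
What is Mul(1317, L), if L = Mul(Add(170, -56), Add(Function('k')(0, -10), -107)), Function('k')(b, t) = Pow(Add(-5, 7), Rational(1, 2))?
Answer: Add(-16064766, Mul(150138, Pow(2, Rational(1, 2)))) ≈ -1.5852e+7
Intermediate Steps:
Function('k')(b, t) = Pow(2, Rational(1, 2))
L = Add(-12198, Mul(114, Pow(2, Rational(1, 2)))) (L = Mul(Add(170, -56), Add(Pow(2, Rational(1, 2)), -107)) = Mul(114, Add(-107, Pow(2, Rational(1, 2)))) = Add(-12198, Mul(114, Pow(2, Rational(1, 2)))) ≈ -12037.)
Mul(1317, L) = Mul(1317, Add(-12198, Mul(114, Pow(2, Rational(1, 2))))) = Add(-16064766, Mul(150138, Pow(2, Rational(1, 2))))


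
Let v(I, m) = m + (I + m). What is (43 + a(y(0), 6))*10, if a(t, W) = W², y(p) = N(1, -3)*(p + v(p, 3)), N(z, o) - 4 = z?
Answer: 790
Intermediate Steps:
N(z, o) = 4 + z
v(I, m) = I + 2*m
y(p) = 30 + 10*p (y(p) = (4 + 1)*(p + (p + 2*3)) = 5*(p + (p + 6)) = 5*(p + (6 + p)) = 5*(6 + 2*p) = 30 + 10*p)
(43 + a(y(0), 6))*10 = (43 + 6²)*10 = (43 + 36)*10 = 79*10 = 790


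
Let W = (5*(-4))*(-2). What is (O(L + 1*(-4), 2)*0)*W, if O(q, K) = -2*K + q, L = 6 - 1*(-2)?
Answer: 0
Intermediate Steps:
L = 8 (L = 6 + 2 = 8)
O(q, K) = q - 2*K
W = 40 (W = -20*(-2) = 40)
(O(L + 1*(-4), 2)*0)*W = (((8 + 1*(-4)) - 2*2)*0)*40 = (((8 - 4) - 4)*0)*40 = ((4 - 4)*0)*40 = (0*0)*40 = 0*40 = 0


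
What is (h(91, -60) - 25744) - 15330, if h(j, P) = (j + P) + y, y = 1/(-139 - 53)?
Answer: -7880257/192 ≈ -41043.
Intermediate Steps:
y = -1/192 (y = 1/(-192) = -1/192 ≈ -0.0052083)
h(j, P) = -1/192 + P + j (h(j, P) = (j + P) - 1/192 = (P + j) - 1/192 = -1/192 + P + j)
(h(91, -60) - 25744) - 15330 = ((-1/192 - 60 + 91) - 25744) - 15330 = (5951/192 - 25744) - 15330 = -4936897/192 - 15330 = -7880257/192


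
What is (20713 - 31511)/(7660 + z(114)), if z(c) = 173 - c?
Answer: -10798/7719 ≈ -1.3989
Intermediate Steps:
(20713 - 31511)/(7660 + z(114)) = (20713 - 31511)/(7660 + (173 - 1*114)) = -10798/(7660 + (173 - 114)) = -10798/(7660 + 59) = -10798/7719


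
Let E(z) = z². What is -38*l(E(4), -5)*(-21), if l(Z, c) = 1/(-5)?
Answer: -798/5 ≈ -159.60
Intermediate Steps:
l(Z, c) = -⅕ (l(Z, c) = 1*(-⅕) = -⅕)
-38*l(E(4), -5)*(-21) = -38*(-⅕)*(-21) = (38/5)*(-21) = -798/5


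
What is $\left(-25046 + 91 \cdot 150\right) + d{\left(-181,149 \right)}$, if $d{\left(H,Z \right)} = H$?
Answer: $-11577$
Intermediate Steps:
$\left(-25046 + 91 \cdot 150\right) + d{\left(-181,149 \right)} = \left(-25046 + 91 \cdot 150\right) - 181 = \left(-25046 + 13650\right) - 181 = -11396 - 181 = -11577$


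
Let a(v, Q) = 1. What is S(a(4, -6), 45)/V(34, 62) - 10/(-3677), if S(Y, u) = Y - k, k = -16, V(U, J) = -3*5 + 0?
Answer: -62359/55155 ≈ -1.1306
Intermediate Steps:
V(U, J) = -15 (V(U, J) = -15 + 0 = -15)
S(Y, u) = 16 + Y (S(Y, u) = Y - 1*(-16) = Y + 16 = 16 + Y)
S(a(4, -6), 45)/V(34, 62) - 10/(-3677) = (16 + 1)/(-15) - 10/(-3677) = 17*(-1/15) - 10*(-1/3677) = -17/15 + 10/3677 = -62359/55155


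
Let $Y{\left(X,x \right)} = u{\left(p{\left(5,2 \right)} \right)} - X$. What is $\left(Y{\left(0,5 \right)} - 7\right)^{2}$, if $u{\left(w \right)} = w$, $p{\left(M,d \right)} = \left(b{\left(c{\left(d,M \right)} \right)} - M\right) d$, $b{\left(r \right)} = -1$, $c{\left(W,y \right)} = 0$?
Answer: $361$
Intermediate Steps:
$p{\left(M,d \right)} = d \left(-1 - M\right)$ ($p{\left(M,d \right)} = \left(-1 - M\right) d = d \left(-1 - M\right)$)
$Y{\left(X,x \right)} = -12 - X$ ($Y{\left(X,x \right)} = \left(-1\right) 2 \left(1 + 5\right) - X = \left(-1\right) 2 \cdot 6 - X = -12 - X$)
$\left(Y{\left(0,5 \right)} - 7\right)^{2} = \left(\left(-12 - 0\right) - 7\right)^{2} = \left(\left(-12 + 0\right) - 7\right)^{2} = \left(-12 - 7\right)^{2} = \left(-19\right)^{2} = 361$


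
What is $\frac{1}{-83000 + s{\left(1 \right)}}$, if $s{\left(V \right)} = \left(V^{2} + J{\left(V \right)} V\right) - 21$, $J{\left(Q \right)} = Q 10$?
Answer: $- \frac{1}{83010} \approx -1.2047 \cdot 10^{-5}$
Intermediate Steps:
$J{\left(Q \right)} = 10 Q$
$s{\left(V \right)} = -21 + 11 V^{2}$ ($s{\left(V \right)} = \left(V^{2} + 10 V V\right) - 21 = \left(V^{2} + 10 V^{2}\right) - 21 = 11 V^{2} - 21 = -21 + 11 V^{2}$)
$\frac{1}{-83000 + s{\left(1 \right)}} = \frac{1}{-83000 - \left(21 - 11 \cdot 1^{2}\right)} = \frac{1}{-83000 + \left(-21 + 11 \cdot 1\right)} = \frac{1}{-83000 + \left(-21 + 11\right)} = \frac{1}{-83000 - 10} = \frac{1}{-83010} = - \frac{1}{83010}$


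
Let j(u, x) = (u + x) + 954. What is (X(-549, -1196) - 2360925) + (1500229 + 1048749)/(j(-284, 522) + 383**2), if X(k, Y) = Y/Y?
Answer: -349133253066/147881 ≈ -2.3609e+6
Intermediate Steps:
j(u, x) = 954 + u + x
X(k, Y) = 1
(X(-549, -1196) - 2360925) + (1500229 + 1048749)/(j(-284, 522) + 383**2) = (1 - 2360925) + (1500229 + 1048749)/((954 - 284 + 522) + 383**2) = -2360924 + 2548978/(1192 + 146689) = -2360924 + 2548978/147881 = -349133253066/147881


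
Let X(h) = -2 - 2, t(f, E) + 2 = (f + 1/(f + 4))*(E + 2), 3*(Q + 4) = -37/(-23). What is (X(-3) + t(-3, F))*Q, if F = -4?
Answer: 478/69 ≈ 6.9275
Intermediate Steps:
Q = -239/69 (Q = -4 + (-37/(-23))/3 = -4 + (-37*(-1/23))/3 = -4 + (1/3)*(37/23) = -4 + 37/69 = -239/69 ≈ -3.4638)
t(f, E) = -2 + (2 + E)*(f + 1/(4 + f)) (t(f, E) = -2 + (f + 1/(f + 4))*(E + 2) = -2 + (f + 1/(4 + f))*(2 + E) = -2 + (2 + E)*(f + 1/(4 + f)))
X(h) = -4
(X(-3) + t(-3, F))*Q = (-4 + (-6 - 4 + 2*(-3)**2 + 6*(-3) - 4*(-3)**2 + 4*(-4)*(-3))/(4 - 3))*(-239/69) = (-4 + (-6 - 4 + 2*9 - 18 - 4*9 + 48)/1)*(-239/69) = (-4 + 1*(-6 - 4 + 18 - 18 - 36 + 48))*(-239/69) = (-4 + 1*2)*(-239/69) = (-4 + 2)*(-239/69) = -2*(-239/69) = 478/69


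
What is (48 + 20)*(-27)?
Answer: -1836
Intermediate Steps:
(48 + 20)*(-27) = 68*(-27) = -1836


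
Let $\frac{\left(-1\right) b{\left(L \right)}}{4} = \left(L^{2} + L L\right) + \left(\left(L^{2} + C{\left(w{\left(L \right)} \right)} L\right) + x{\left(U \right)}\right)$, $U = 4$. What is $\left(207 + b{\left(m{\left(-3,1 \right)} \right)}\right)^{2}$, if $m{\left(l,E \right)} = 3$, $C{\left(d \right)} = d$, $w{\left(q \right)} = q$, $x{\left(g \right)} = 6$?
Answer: $1521$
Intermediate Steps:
$b{\left(L \right)} = -24 - 16 L^{2}$ ($b{\left(L \right)} = - 4 \left(\left(L^{2} + L L\right) + \left(\left(L^{2} + L L\right) + 6\right)\right) = - 4 \left(\left(L^{2} + L^{2}\right) + \left(\left(L^{2} + L^{2}\right) + 6\right)\right) = - 4 \left(2 L^{2} + \left(2 L^{2} + 6\right)\right) = - 4 \left(2 L^{2} + \left(6 + 2 L^{2}\right)\right) = - 4 \left(6 + 4 L^{2}\right) = -24 - 16 L^{2}$)
$\left(207 + b{\left(m{\left(-3,1 \right)} \right)}\right)^{2} = \left(207 - \left(24 + 16 \cdot 3^{2}\right)\right)^{2} = \left(207 - 168\right)^{2} = 39^{2} = 1521$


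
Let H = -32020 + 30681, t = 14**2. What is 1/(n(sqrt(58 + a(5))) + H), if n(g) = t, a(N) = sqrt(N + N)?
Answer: -1/1143 ≈ -0.00087489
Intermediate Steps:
a(N) = sqrt(2)*sqrt(N) (a(N) = sqrt(2*N) = sqrt(2)*sqrt(N))
t = 196
n(g) = 196
H = -1339
1/(n(sqrt(58 + a(5))) + H) = 1/(196 - 1339) = 1/(-1143) = -1/1143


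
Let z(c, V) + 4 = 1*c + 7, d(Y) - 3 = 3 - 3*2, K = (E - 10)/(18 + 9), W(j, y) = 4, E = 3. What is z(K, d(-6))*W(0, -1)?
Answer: 296/27 ≈ 10.963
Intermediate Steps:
K = -7/27 (K = (3 - 10)/(18 + 9) = -7/27 ≈ -0.25926)
d(Y) = 0 (d(Y) = 3 + (3 - 3*2) = 3 + (3 - 6) = 3 - 3 = 0)
z(c, V) = 3 + c (z(c, V) = -4 + (1*c + 7) = -4 + (c + 7) = -4 + (7 + c) = 3 + c)
z(K, d(-6))*W(0, -1) = (3 - 7/27)*4 = (74/27)*4 = 296/27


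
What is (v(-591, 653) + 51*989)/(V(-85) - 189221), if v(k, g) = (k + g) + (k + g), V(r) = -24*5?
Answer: -50563/189341 ≈ -0.26705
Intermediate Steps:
V(r) = -120
v(k, g) = 2*g + 2*k (v(k, g) = (g + k) + (g + k) = 2*g + 2*k)
(v(-591, 653) + 51*989)/(V(-85) - 189221) = ((2*653 + 2*(-591)) + 51*989)/(-120 - 189221) = ((1306 - 1182) + 50439)/(-189341) = (124 + 50439)*(-1/189341) = 50563*(-1/189341) = -50563/189341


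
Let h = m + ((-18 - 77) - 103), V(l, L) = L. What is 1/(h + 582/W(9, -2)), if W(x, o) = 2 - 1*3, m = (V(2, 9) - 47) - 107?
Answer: -1/925 ≈ -0.0010811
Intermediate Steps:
m = -145 (m = (9 - 47) - 107 = -38 - 107 = -145)
W(x, o) = -1 (W(x, o) = 2 - 3 = -1)
h = -343 (h = -145 + ((-18 - 77) - 103) = -145 + (-95 - 103) = -145 - 198 = -343)
1/(h + 582/W(9, -2)) = 1/(-343 + 582/(-1)) = 1/(-343 + 582*(-1)) = 1/(-343 - 582) = 1/(-925) = -1/925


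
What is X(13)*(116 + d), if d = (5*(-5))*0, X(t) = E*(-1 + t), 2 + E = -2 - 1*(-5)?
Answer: 1392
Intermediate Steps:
E = 1 (E = -2 + (-2 - 1*(-5)) = -2 + (-2 + 5) = -2 + 3 = 1)
X(t) = -1 + t (X(t) = 1*(-1 + t) = -1 + t)
d = 0 (d = -25*0 = 0)
X(13)*(116 + d) = (-1 + 13)*(116 + 0) = 12*116 = 1392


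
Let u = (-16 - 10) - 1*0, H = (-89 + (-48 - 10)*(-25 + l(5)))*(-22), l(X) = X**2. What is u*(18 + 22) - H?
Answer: -2998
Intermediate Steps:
H = 1958 (H = (-89 + (-48 - 10)*(-25 + 5**2))*(-22) = (-89 - 58*(-25 + 25))*(-22) = (-89 - 58*0)*(-22) = (-89 + 0)*(-22) = -89*(-22) = 1958)
u = -26 (u = -26 + 0 = -26)
u*(18 + 22) - H = -26*(18 + 22) - 1*1958 = -26*40 - 1958 = -1040 - 1958 = -2998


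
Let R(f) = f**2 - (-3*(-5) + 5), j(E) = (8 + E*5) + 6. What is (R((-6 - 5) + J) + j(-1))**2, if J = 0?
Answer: 12100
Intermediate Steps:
j(E) = 14 + 5*E (j(E) = (8 + 5*E) + 6 = 14 + 5*E)
R(f) = -20 + f**2 (R(f) = f**2 - (15 + 5) = f**2 - 1*20 = f**2 - 20 = -20 + f**2)
(R((-6 - 5) + J) + j(-1))**2 = ((-20 + ((-6 - 5) + 0)**2) + (14 + 5*(-1)))**2 = ((-20 + (-11 + 0)**2) + (14 - 5))**2 = ((-20 + (-11)**2) + 9)**2 = ((-20 + 121) + 9)**2 = (101 + 9)**2 = 110**2 = 12100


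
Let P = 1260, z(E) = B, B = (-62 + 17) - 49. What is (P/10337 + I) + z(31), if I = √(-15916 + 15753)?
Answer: -970418/10337 + I*√163 ≈ -93.878 + 12.767*I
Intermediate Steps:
B = -94 (B = -45 - 49 = -94)
z(E) = -94
I = I*√163 (I = √(-163) = I*√163 ≈ 12.767*I)
(P/10337 + I) + z(31) = (1260/10337 + I*√163) - 94 = -970418/10337 + I*√163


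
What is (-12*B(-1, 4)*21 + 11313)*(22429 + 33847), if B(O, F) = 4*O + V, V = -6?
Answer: 778465908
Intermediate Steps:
B(O, F) = -6 + 4*O (B(O, F) = 4*O - 6 = -6 + 4*O)
(-12*B(-1, 4)*21 + 11313)*(22429 + 33847) = (-12*(-6 + 4*(-1))*21 + 11313)*(22429 + 33847) = (-12*(-6 - 4)*21 + 11313)*56276 = (-12*(-10)*21 + 11313)*56276 = (120*21 + 11313)*56276 = (2520 + 11313)*56276 = 13833*56276 = 778465908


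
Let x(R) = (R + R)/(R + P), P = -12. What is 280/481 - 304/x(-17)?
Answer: -2115488/8177 ≈ -258.71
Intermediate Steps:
x(R) = 2*R/(-12 + R) (x(R) = (R + R)/(R - 12) = (2*R)/(-12 + R) = 2*R/(-12 + R))
280/481 - 304/x(-17) = 280/481 - 304/(2*(-17)/(-12 - 17)) = 280*(1/481) - 304/(2*(-17)/(-29)) = 280/481 - 304/(2*(-17)*(-1/29)) = 280/481 - 304/34/29 = 280/481 - 304*29/34 = 280/481 - 4408/17 = -2115488/8177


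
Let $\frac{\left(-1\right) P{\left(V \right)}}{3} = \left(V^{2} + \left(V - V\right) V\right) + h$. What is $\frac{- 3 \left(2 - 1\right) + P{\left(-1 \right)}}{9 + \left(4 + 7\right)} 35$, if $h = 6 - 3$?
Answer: $- \frac{105}{4} \approx -26.25$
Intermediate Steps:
$h = 3$
$P{\left(V \right)} = -9 - 3 V^{2}$ ($P{\left(V \right)} = - 3 \left(\left(V^{2} + \left(V - V\right) V\right) + 3\right) = - 3 \left(\left(V^{2} + 0 V\right) + 3\right) = - 3 \left(\left(V^{2} + 0\right) + 3\right) = - 3 \left(V^{2} + 3\right) = - 3 \left(3 + V^{2}\right) = -9 - 3 V^{2}$)
$\frac{- 3 \left(2 - 1\right) + P{\left(-1 \right)}}{9 + \left(4 + 7\right)} 35 = \frac{- 3 \left(2 - 1\right) - \left(9 + 3 \left(-1\right)^{2}\right)}{9 + \left(4 + 7\right)} 35 = \frac{\left(-3\right) 1 - 12}{9 + 11} \cdot 35 = \frac{-3 - 12}{20} \cdot 35 = \left(-3 - 12\right) \frac{1}{20} \cdot 35 = \left(-15\right) \frac{1}{20} \cdot 35 = \left(- \frac{3}{4}\right) 35 = - \frac{105}{4}$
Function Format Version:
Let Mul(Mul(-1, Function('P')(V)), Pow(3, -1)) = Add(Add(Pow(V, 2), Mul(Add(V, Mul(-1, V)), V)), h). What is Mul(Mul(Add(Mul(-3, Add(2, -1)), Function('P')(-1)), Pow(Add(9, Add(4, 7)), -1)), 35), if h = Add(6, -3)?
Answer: Rational(-105, 4) ≈ -26.250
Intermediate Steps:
h = 3
Function('P')(V) = Add(-9, Mul(-3, Pow(V, 2))) (Function('P')(V) = Mul(-3, Add(Add(Pow(V, 2), Mul(Add(V, Mul(-1, V)), V)), 3)) = Mul(-3, Add(Add(Pow(V, 2), Mul(0, V)), 3)) = Mul(-3, Add(Add(Pow(V, 2), 0), 3)) = Mul(-3, Add(Pow(V, 2), 3)) = Mul(-3, Add(3, Pow(V, 2))) = Add(-9, Mul(-3, Pow(V, 2))))
Mul(Mul(Add(Mul(-3, Add(2, -1)), Function('P')(-1)), Pow(Add(9, Add(4, 7)), -1)), 35) = Mul(Mul(Add(Mul(-3, Add(2, -1)), Add(-9, Mul(-3, Pow(-1, 2)))), Pow(Add(9, Add(4, 7)), -1)), 35) = Mul(Mul(Add(Mul(-3, 1), Add(-9, Mul(-3, 1))), Pow(Add(9, 11), -1)), 35) = Mul(Mul(Add(-3, Add(-9, -3)), Pow(20, -1)), 35) = Mul(Mul(Add(-3, -12), Rational(1, 20)), 35) = Mul(Mul(-15, Rational(1, 20)), 35) = Mul(Rational(-3, 4), 35) = Rational(-105, 4)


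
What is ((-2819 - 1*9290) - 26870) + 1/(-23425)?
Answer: -913083076/23425 ≈ -38979.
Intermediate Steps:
((-2819 - 1*9290) - 26870) + 1/(-23425) = ((-2819 - 9290) - 26870) - 1/23425 = (-12109 - 26870) - 1/23425 = -38979 - 1/23425 = -913083076/23425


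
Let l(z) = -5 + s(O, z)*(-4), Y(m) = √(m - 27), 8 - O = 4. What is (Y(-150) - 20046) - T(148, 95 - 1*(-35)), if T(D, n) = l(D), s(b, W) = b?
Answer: -20025 + I*√177 ≈ -20025.0 + 13.304*I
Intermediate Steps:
O = 4 (O = 8 - 1*4 = 8 - 4 = 4)
Y(m) = √(-27 + m)
l(z) = -21 (l(z) = -5 + 4*(-4) = -5 - 16 = -21)
T(D, n) = -21
(Y(-150) - 20046) - T(148, 95 - 1*(-35)) = (√(-27 - 150) - 20046) - 1*(-21) = (√(-177) - 20046) + 21 = (I*√177 - 20046) + 21 = (-20046 + I*√177) + 21 = -20025 + I*√177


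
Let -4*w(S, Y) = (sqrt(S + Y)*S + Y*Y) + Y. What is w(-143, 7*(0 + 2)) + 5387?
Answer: 10669/2 + 143*I*sqrt(129)/4 ≈ 5334.5 + 406.04*I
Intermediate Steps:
w(S, Y) = -Y/4 - Y**2/4 - S*sqrt(S + Y)/4 (w(S, Y) = -((sqrt(S + Y)*S + Y*Y) + Y)/4 = -((S*sqrt(S + Y) + Y**2) + Y)/4 = -((Y**2 + S*sqrt(S + Y)) + Y)/4 = -(Y + Y**2 + S*sqrt(S + Y))/4 = -Y/4 - Y**2/4 - S*sqrt(S + Y)/4)
w(-143, 7*(0 + 2)) + 5387 = (-7*(0 + 2)/4 - 49*(0 + 2)**2/4 - 1/4*(-143)*sqrt(-143 + 7*(0 + 2))) + 5387 = (-7*2/4 - (7*2)**2/4 - 1/4*(-143)*sqrt(-143 + 7*2)) + 5387 = (-1/4*14 - 1/4*14**2 - 1/4*(-143)*sqrt(-143 + 14)) + 5387 = (-7/2 - 1/4*196 - 1/4*(-143)*sqrt(-129)) + 5387 = (-7/2 - 49 - 1/4*(-143)*I*sqrt(129)) + 5387 = (-7/2 - 49 + 143*I*sqrt(129)/4) + 5387 = (-105/2 + 143*I*sqrt(129)/4) + 5387 = 10669/2 + 143*I*sqrt(129)/4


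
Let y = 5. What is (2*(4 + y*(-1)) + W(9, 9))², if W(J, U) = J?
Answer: 49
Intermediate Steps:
(2*(4 + y*(-1)) + W(9, 9))² = (2*(4 + 5*(-1)) + 9)² = (2*(4 - 5) + 9)² = (2*(-1) + 9)² = (-2 + 9)² = 7² = 49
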